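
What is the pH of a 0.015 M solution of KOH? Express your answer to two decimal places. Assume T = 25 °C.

KOH is a strong base; [OH-] = 0.015 M.
pOH = -log(0.015) = 1.82
pH = 14.00 - 1.82 = 12.18

pH = 12.18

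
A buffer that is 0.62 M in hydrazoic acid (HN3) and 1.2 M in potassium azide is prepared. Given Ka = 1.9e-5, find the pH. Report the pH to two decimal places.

pKa = −log(1.9 × 10^-5) = 4.721
Using pH = pKa + log([base]/[acid]) with [base]/[acid] = 1.2/0.62:
pH = 4.721 + (+0.287) = 5.01

pH = 5.01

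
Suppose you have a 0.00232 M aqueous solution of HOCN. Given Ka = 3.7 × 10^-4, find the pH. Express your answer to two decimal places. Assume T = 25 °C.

pH = 3.12

HOCN ⇌ OCN- + H+
Ka = [H+]²/(0.00232 − [H+]) = 3.7 × 10^-4
Here C₀/Ka ≈ 6.27, so the small-[H+] approximation fails. Use the quadratic:
[H+] = (−Ka + √(Ka² + 4·Ka·C₀))/2 = 7.60 × 10^-4 M
pH = −log(7.60 × 10^-4) = 3.12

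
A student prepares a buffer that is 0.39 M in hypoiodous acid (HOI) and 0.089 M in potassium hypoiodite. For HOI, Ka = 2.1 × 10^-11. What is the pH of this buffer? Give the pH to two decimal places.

pKa = −log(2.1 × 10^-11) = 10.678
Henderson–Hasselbalch: pH = pKa + log([OI-]/[HOI]) = 10.678 + log(0.089/0.39)
pH = 10.678 + (-0.642) = 10.04

pH = 10.04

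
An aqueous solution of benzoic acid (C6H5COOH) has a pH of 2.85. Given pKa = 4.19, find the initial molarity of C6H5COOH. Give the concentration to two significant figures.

C₀ = 3.2 × 10^-2 M

[H+] = 10^(-2.85) = 1.41 × 10^-3 M = x
Ka = 10^(−4.19) = 6.46 × 10^-5
Ka = x²/(C₀ − x) ⇒ C₀ = x + x²/Ka
C₀ = 1.41 × 10^-3 + (1.41 × 10^-3)²/(6.46 × 10^-5) = 3.22 × 10^-2 M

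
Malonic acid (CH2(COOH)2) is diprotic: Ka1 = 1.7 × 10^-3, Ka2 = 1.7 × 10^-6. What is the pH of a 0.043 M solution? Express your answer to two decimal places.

Ka1 ≫ Ka2, so treat the first dissociation as the only significant source of H+.
Ka1 = x²/(0.043 − x) = 1.7 × 10^-3
Solving the quadratic: x = (−Ka1 + √(Ka1² + 4·Ka1·C₀))/2 = 7.74 × 10^-3 M
pH = −log(7.74 × 10^-3) = 2.11

pH = 2.11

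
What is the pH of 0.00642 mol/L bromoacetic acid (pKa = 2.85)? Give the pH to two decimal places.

BrCH2COOH ⇌ BrCH2COO- + H+
Ka = 10^(−2.85) = 1.41 × 10^-3
From the ICE table, Ka = [H+]²/(0.00642 − [H+]) = 1.41 × 10^-3.
Here C₀/Ka ≈ 4.55, so the small-[H+] approximation fails. Use the quadratic:
[H+] = [−0.00141 + √(0.00141² + 3.62e-05)]/2 = 2.39 × 10^-3 M
pH = −log(2.39 × 10^-3) = 2.62

pH = 2.62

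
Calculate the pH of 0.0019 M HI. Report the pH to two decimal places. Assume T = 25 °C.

pH = 2.72

HI is a strong acid and dissociates completely, so [H+] = 0.0019 M.
pH = -log(0.0019) = 2.72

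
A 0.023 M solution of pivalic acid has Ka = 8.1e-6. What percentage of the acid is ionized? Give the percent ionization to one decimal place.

(CH3)3CCOOH ⇌ (CH3)3CCOO- + H+; let x = [H+] at equilibrium.
x ≈ √(Ka·C₀) = √(8.1 × 10^-6 × 0.023) = 4.32 × 10^-4 M
Fraction ionized = 4.32 × 10^-4 / 0.023 = 0.0188 → 1.9%

1.9%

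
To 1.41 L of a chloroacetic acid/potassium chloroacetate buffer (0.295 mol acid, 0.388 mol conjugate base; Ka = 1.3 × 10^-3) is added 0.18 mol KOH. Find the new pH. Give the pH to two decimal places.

OH- converts ClCH2COOH to ClCH2COO-: ClCH2COOH → 0.115 mol, ClCH2COO- → 0.568 mol.
pKa = −log(1.3 × 10^-3) = 2.886
Henderson–Hasselbalch with mole ratio 0.568/0.115: pH = 2.886 + (+0.694)

pH = 3.58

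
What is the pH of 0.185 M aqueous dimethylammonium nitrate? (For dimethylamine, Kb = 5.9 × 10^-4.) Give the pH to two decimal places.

(CH3)2NH2+ is the conjugate acid of the weak base (CH3)2NH.
Ka = Kw/Kb = 1.0×10^-14 / 5.9 × 10^-4 = 1.69 × 10^-11
Ka = x²/(0.185 − x) = 1.69 × 10^-11
Since Ka ≪ C₀, x ≈ √(Ka·C₀) = 1.77 × 10^-6 M.
(x/C₀ = 0.00096% < 5%, so the approximation holds.)
pH = −log(1.77 × 10^-6) = 5.75

pH = 5.75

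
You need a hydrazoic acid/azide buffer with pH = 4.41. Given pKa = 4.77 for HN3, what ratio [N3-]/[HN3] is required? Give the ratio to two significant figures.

ratio = 0.44

pH = pKa + log(r) ⇒ log(r) = 4.41 − 4.77 = -0.36
r = [N3-]/[HN3] = 10^(-0.36) = 0.437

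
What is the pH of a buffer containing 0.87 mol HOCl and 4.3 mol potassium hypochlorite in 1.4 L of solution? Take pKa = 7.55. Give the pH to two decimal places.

Using pH = pKa + log([base]/[acid]) with [base]/[acid] = 4.3/0.87:
pH = 7.55 + (+0.694) = 8.24

pH = 8.24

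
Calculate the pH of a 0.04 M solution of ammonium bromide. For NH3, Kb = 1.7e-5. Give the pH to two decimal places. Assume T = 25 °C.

NH4+ is the conjugate acid of the weak base NH3.
Ka = Kw/Kb = 1.0×10^-14 / 1.7 × 10^-5 = 5.88 × 10^-10
Ka = [H+]²/(0.04 − [H+]) = 5.88 × 10^-10
Since Ka ≪ C₀, [H+] ≈ √(Ka·C₀) = 4.85 × 10^-6 M.
pH = −log(4.85 × 10^-6) = 5.31

pH = 5.31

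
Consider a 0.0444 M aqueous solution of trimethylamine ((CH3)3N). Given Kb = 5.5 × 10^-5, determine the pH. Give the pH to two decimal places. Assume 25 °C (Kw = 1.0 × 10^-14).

pH = 11.19

(CH3)3N + H2O ⇌ (CH3)3NH+ + OH-
Kb = x²/(0.0444 − x) = 5.5 × 10^-5
Neglecting x in the denominator: x = √(5.5 × 10^-5 × 0.0444) = 1.56 × 10^-3 M
Check: 3.5% ionized — well under 5%, approximation valid.
pOH = 2.81, so pH = 14.00 − pOH = 11.19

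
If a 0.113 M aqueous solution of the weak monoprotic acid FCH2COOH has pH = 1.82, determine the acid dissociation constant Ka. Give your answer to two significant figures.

Ka = 2.3 × 10^-3

[H+] = 10^(-1.82) = 1.51 × 10^-2 M
At equilibrium [HA] = 0.113 − 1.51 × 10^-2 = 9.79 × 10^-2 M
Ka = [H+][A-]/[HA] = (1.51 × 10^-2)² / 9.79 × 10^-2 = 2.3 × 10^-3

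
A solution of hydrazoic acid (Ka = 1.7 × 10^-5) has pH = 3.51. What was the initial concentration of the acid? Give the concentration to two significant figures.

[H+] = 10^(-3.51) = 3.09 × 10^-4 M = x
Ka = x²/(C₀ − x) ⇒ C₀ = x + x²/Ka
C₀ = 3.09 × 10^-4 + (3.09 × 10^-4)²/(1.7 × 10^-5) = 5.93 × 10^-3 M

C₀ = 5.9 × 10^-3 M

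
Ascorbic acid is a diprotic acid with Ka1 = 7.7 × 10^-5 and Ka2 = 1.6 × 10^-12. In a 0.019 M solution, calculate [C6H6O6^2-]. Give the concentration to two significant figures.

First ionization gives [H+] ≈ [HC6H6O6-] = 1.17 × 10^-3 M.
Second step: Ka2 = [H+][C6H6O6^2-]/[HC6H6O6-] ≈ [C6H6O6^2-] (since [H+] ≈ [HC6H6O6-]).
So [C6H6O6^2-] ≈ Ka2.

1.6 × 10^-12 M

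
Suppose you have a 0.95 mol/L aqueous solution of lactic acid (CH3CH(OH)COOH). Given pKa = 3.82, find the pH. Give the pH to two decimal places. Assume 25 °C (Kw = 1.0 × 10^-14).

pH = 1.92

CH3CH(OH)COOH ⇌ CH3CH(OH)COO- + H+
Ka = 10^(−3.82) = 1.51 × 10^-4
From the ICE table, Ka = [H+]²/(0.95 − [H+]) = 1.51 × 10^-4.
Assume [H+] ≪ 0.95: [H+] ≈ √(1.51 × 10^-4 × 0.95) = 1.20 × 10^-2 M
([H+]/C₀ = 1.3% < 5%, so the approximation holds.)
pH = −log[H+] = −log(1.20 × 10^-2) = 1.92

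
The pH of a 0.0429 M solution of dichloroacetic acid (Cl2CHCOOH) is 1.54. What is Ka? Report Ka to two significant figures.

Ka = 5.9 × 10^-2

[H+] = 10^(-1.54) = 2.88 × 10^-2 M
At equilibrium [HA] = 0.0429 − 2.88 × 10^-2 = 1.41 × 10^-2 M
Ka = [H+][A-]/[HA] = (2.88 × 10^-2)² / 1.41 × 10^-2 = 5.9 × 10^-2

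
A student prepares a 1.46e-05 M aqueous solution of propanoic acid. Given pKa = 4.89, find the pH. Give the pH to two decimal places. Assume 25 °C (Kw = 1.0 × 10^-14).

CH3CH2COOH ⇌ CH3CH2COO- + H+
Ka = 10^(−4.89) = 1.29 × 10^-5
From the ICE table, Ka = [H+]²/(1.46e-05 − [H+]) = 1.29 × 10^-5.
Here C₀/Ka ≈ 1.13, so the small-[H+] approximation fails. Use the quadratic:
[H+] = (−Ka + √(Ka² + 4·Ka·C₀))/2 = 8.71 × 10^-6 M
pH = −log[H+] = −log(8.71 × 10^-6) = 5.06

pH = 5.06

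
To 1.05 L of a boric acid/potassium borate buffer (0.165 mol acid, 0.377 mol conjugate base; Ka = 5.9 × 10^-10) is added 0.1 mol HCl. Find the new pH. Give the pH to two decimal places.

After neutralization: n(B(OH)3) = 0.265 mol, n(B(OH)4-) = 0.277 mol.
pKa = −log(5.9 × 10^-10) = 9.229
pH = pKa + log([A⁻]/[HA]) = 9.229 + log(0.277/0.265) = 9.229 +0.019

pH = 9.25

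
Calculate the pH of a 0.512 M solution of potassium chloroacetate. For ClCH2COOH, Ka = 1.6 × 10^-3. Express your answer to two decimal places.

ClCH2COO- is the conjugate base of the weak acid ClCH2COOH.
Kb = Kw/Ka = 1.0×10^-14 / 1.6 × 10^-3 = 6.25 × 10^-12
From the ICE table, Kb = [OH-]²/(0.512 − [OH-]) = 6.25 × 10^-12.
Neglecting [OH-] in the denominator: [OH-] = √(6.25 × 10^-12 × 0.512) = 1.79 × 10^-6 M
([OH-]/C₀ = 0.00035% < 5%, so the approximation holds.)
pOH = −log(1.79 × 10^-6) = 5.75; pH = 14.00 − 5.75 = 8.25

pH = 8.25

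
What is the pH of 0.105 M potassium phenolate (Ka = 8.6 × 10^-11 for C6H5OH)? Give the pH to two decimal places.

C6H5O- is the conjugate base of the weak acid C6H5OH.
Kb = Kw/Ka = 1.0×10^-14 / 8.6 × 10^-11 = 1.16 × 10^-4
Kb = x²/(0.105 − x) = 1.16 × 10^-4
Since Kb ≪ C₀, x ≈ √(Kb·C₀) = 3.49 × 10^-3 M.
pOH = −log(3.49 × 10^-3) = 2.46; pH = 14.00 − 2.46 = 11.54

pH = 11.54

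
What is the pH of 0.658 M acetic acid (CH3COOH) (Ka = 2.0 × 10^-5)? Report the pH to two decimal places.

pH = 2.44

CH3COOH ⇌ CH3COO- + H+
Ka = [H+]²/(0.658 − [H+]) = 2.0 × 10^-5
Assume [H+] ≪ 0.658: [H+] ≈ √(2.0 × 10^-5 × 0.658) = 3.63 × 10^-3 M
([H+]/C₀ = 0.55% < 5%, so the approximation holds.)
pH = −log[H+] = −log(3.63 × 10^-3) = 2.44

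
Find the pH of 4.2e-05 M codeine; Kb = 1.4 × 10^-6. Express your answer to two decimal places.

C18H21NO3 + H2O ⇌ C18H22NO3+ + OH-
Kb = x²/(4.2e-05 − x) = 1.4 × 10^-6
x is not negligible relative to C₀; solve x² + 1.4e-06·x − 5.88e-11 = 0.
x = [−1.4e-06 + √(1.4e-06² + 2.35e-10)]/2 = 7.00 × 10^-6 M
pOH = −log(7.00 × 10^-6) = 5.15; pH = 14.00 − 5.15 = 8.85

pH = 8.85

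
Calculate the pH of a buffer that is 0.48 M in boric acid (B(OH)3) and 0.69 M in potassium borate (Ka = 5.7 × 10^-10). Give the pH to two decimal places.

pKa = −log(5.7 × 10^-10) = 9.244
Henderson–Hasselbalch: pH = pKa + log([B(OH)4-]/[B(OH)3]) = 9.244 + log(0.69/0.48)
pH = 9.244 + (+0.158) = 9.40

pH = 9.40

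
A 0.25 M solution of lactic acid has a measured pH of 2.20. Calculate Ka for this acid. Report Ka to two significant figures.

[H+] = 10^(-2.20) = 6.31 × 10^-3 M
At equilibrium [HA] = 0.25 − 6.31 × 10^-3 = 2.44 × 10^-1 M
Ka = [H+][A-]/[HA] = (6.31 × 10^-3)² / 2.44 × 10^-1 = 1.6 × 10^-4

Ka = 1.6 × 10^-4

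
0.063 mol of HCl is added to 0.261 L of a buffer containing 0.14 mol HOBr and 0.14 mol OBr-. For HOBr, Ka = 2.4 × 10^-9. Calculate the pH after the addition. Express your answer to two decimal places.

Added H+ converts OBr- to HOBr: HOBr → 0.203 mol, OBr- → 0.077 mol.
pKa = −log(2.4 × 10^-9) = 8.620
pH = pKa + log(n_OBr-/n_HOBr) = 8.620 + log(0.077/0.203) = 8.620 + (-0.421)

pH = 8.20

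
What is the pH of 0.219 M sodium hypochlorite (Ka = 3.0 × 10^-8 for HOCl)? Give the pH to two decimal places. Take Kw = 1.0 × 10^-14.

pH = 10.43

OCl- is the conjugate base of the weak acid HOCl.
Kb = Kw/Ka = 1.0×10^-14 / 3.0 × 10^-8 = 3.33 × 10^-7
From the ICE table, Kb = [OH-]²/(0.219 − [OH-]) = 3.33 × 10^-7.
Neglecting [OH-] in the denominator: [OH-] = √(3.33 × 10^-7 × 0.219) = 2.70 × 10^-4 M
Check: 0.12% ionized — well under 5%, approximation valid.
pOH = −log(2.70 × 10^-4) = 3.57; pH = 14.00 − 3.57 = 10.43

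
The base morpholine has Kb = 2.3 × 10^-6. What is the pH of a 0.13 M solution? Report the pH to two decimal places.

pH = 10.74

C4H8ONH + H2O ⇌ C4H8ONH2+ + OH-
From the ICE table, Kb = [OH-]²/(0.13 − [OH-]) = 2.3 × 10^-6.
Neglecting [OH-] in the denominator: [OH-] = √(2.3 × 10^-6 × 0.13) = 5.47 × 10^-4 M
Check: 0.42% ionized — well under 5%, approximation valid.
pOH = −log(5.47 × 10^-4) = 3.26; pH = 14.00 − 3.26 = 10.74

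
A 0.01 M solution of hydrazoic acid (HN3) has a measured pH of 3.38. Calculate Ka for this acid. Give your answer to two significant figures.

[H+] = 10^(-3.38) = 4.17 × 10^-4 M
At equilibrium [HA] = 0.01 − 4.17 × 10^-4 = 9.58 × 10^-3 M
Ka = [H+][A-]/[HA] = (4.17 × 10^-4)² / 9.58 × 10^-3 = 1.8 × 10^-5

Ka = 1.8 × 10^-5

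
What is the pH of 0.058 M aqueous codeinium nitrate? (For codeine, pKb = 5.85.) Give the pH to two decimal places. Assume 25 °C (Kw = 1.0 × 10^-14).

pH = 4.69

C18H22NO3+ is the conjugate acid of the weak base C18H21NO3.
Kb = 10^(−5.85) = 1.41 × 10^-6
Ka = Kw/Kb = 1.0×10^-14 / 1.41 × 10^-6 = 7.09 × 10^-9
Ka = x²/(0.058 − x) = 7.09 × 10^-9
Assume x ≪ 0.058: x ≈ √(7.09 × 10^-9 × 0.058) = 2.03 × 10^-5 M
(x/C₀ = 0.035% < 5%, so the approximation holds.)
pH = −log[H+] = −log(2.03 × 10^-5) = 4.69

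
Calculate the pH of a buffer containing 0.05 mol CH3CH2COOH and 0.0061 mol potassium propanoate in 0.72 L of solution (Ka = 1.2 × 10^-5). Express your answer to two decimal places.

pKa = −log(1.2 × 10^-5) = 4.921
Henderson–Hasselbalch: pH = pKa + log([CH3CH2COO-]/[CH3CH2COOH]) = 4.921 + log(0.0061/0.05)
pH = 4.921 + (-0.914) = 4.01

pH = 4.01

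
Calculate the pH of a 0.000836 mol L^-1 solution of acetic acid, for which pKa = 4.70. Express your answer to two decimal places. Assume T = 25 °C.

pH = 3.92

CH3COOH ⇌ CH3COO- + H+
Ka = 10^(−4.70) = 2.00 × 10^-5
From the ICE table, Ka = [H+]²/(0.000836 − [H+]) = 2.00 × 10^-5.
[H+] is not negligible relative to C₀; solve [H+]² + 2e-05·[H+] − 1.67e-08 = 0.
[H+] = (−Ka + √(Ka² + 4·Ka·C₀))/2 = 1.20 × 10^-4 M
pH = −log[H+] = −log(1.20 × 10^-4) = 3.92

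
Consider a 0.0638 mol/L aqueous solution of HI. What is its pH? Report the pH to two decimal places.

pH = 1.20

HI is a strong acid and dissociates completely, so [H+] = 0.0638 M.
pH = -log(0.0638) = 1.20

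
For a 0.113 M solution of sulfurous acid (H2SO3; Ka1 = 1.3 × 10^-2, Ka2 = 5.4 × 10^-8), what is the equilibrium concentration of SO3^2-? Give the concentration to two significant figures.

First ionization gives [H+] ≈ [HSO3-] = 3.24 × 10^-2 M.
Second step: Ka2 = [H+][SO3^2-]/[HSO3-] ≈ [SO3^2-] (since [H+] ≈ [HSO3-]).
So [SO3^2-] ≈ Ka2.

5.4 × 10^-8 M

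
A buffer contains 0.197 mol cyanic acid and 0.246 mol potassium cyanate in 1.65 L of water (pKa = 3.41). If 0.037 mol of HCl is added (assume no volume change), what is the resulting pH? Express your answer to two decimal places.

After neutralization: n(HOCN) = 0.234 mol, n(OCN-) = 0.209 mol.
pH = pKa + log(n_OCN-/n_HOCN) = 3.41 + log(0.209/0.234) = 3.41 + (-0.049)

pH = 3.36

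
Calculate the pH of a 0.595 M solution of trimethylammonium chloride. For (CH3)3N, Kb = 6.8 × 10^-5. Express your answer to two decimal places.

(CH3)3NH+ is the conjugate acid of the weak base (CH3)3N.
Ka = Kw/Kb = 1.0×10^-14 / 6.8 × 10^-5 = 1.47 × 10^-10
From the ICE table, Ka = x²/(0.595 − x) = 1.47 × 10^-10.
Neglecting x in the denominator: x = √(1.47 × 10^-10 × 0.595) = 9.35 × 10^-6 M
pH = −log(9.35 × 10^-6) = 5.03

pH = 5.03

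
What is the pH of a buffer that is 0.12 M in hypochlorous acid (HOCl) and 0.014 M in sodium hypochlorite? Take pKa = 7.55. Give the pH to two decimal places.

pH = 6.62

pH = pKa + log([A⁻]/[HA]) = 7.55 + log(0.014/0.12)
pH = 7.55 + (-0.933) = 6.62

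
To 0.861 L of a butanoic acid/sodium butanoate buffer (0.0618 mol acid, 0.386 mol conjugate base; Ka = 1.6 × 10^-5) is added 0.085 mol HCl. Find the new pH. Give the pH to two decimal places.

Added H+ converts CH3(CH2)2COO- to CH3(CH2)2COOH: CH3(CH2)2COOH → 0.147 mol, CH3(CH2)2COO- → 0.301 mol.
pKa = −log(1.6 × 10^-5) = 4.796
Henderson–Hasselbalch with mole ratio 0.301/0.147: pH = 4.796 + (+0.311)

pH = 5.11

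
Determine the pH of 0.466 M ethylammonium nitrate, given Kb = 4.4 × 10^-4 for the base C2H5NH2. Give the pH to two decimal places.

C2H5NH3+ is the conjugate acid of the weak base C2H5NH2.
Ka = Kw/Kb = 1.0×10^-14 / 4.4 × 10^-4 = 2.27 × 10^-11
Ka = x²/(0.466 − x) = 2.27 × 10^-11
Neglecting x in the denominator: x = √(2.27 × 10^-11 × 0.466) = 3.25 × 10^-6 M
pH = −log[H+] = −log(3.25 × 10^-6) = 5.49

pH = 5.49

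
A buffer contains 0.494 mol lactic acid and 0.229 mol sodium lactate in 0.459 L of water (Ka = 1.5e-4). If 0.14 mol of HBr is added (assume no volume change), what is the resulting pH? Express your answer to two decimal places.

After neutralization: n(CH3CH(OH)COOH) = 0.634 mol, n(CH3CH(OH)COO-) = 0.089 mol.
pKa = −log(1.5 × 10^-4) = 3.824
pH = pKa + log([A⁻]/[HA]) = 3.824 + log(0.089/0.634) = 3.824 -0.853

pH = 2.97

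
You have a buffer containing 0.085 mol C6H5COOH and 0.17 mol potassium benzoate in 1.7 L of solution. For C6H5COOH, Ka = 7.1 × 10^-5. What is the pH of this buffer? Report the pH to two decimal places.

pH = 4.45

pKa = −log(7.1 × 10^-5) = 4.149
Henderson–Hasselbalch: pH = pKa + log([C6H5COO-]/[C6H5COOH]) = 4.149 + log(0.17/0.085)
pH = 4.149 + (+0.301) = 4.45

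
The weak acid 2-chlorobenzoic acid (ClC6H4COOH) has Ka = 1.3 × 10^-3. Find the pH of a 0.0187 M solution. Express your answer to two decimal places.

pH = 2.36

ClC6H4COOH ⇌ ClC6H4COO- + H+
Ka = [H+]²/(0.0187 − [H+]) = 1.3 × 10^-3
Here C₀/Ka ≈ 14.4, so the small-[H+] approximation fails. Use the quadratic:
[H+] = [−0.0013 + √(0.0013² + 9.72e-05)]/2 = 4.32 × 10^-3 M
pH = −log[H+] = −log(4.32 × 10^-3) = 2.36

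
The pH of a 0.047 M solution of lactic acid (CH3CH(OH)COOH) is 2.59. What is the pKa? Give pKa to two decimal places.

pKa = 3.83

[H+] = 10^(-2.59) = 2.57 × 10^-3 M
At equilibrium [HA] = 0.047 − 2.57 × 10^-3 = 4.44 × 10^-2 M
Ka = [H+][A-]/[HA] = (2.57 × 10^-3)² / 4.44 × 10^-2 = 1.49 × 10^-4
pKa = -log(1.49 × 10^-4) = 3.83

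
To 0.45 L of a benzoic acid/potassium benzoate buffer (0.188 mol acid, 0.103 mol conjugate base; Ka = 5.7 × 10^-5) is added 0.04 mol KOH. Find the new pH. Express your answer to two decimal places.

After neutralization: n(C6H5COOH) = 0.148 mol, n(C6H5COO-) = 0.143 mol.
pKa = −log(5.7 × 10^-5) = 4.244
Henderson–Hasselbalch with mole ratio 0.143/0.148: pH = 4.244 + (-0.015)

pH = 4.23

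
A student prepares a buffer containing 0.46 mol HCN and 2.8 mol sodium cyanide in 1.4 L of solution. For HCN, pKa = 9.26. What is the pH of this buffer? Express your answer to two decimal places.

Using pH = pKa + log([base]/[acid]) with [base]/[acid] = 2.8/0.46:
pH = 9.26 + (+0.784) = 10.04

pH = 10.04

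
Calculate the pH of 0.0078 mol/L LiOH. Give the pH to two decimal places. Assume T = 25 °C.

LiOH is a strong base; [OH-] = 0.0078 M.
pOH = -log(0.0078) = 2.11
pH = 14.00 - 2.11 = 11.89

pH = 11.89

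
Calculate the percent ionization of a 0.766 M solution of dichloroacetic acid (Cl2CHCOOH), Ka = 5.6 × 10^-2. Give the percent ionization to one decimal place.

23.6%

Cl2CHCOOH ⇌ Cl2CHCOO- + H+; let x = [H+] at equilibrium.
Solve x² + 0.056x − 0.0429 = 0 → x = 1.81 × 10^-1 M
Fraction ionized = 1.81 × 10^-1 / 0.766 = 0.2363 → 23.6%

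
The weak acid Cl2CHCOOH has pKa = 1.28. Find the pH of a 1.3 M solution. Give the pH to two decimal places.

pH = 0.63

Cl2CHCOOH ⇌ Cl2CHCOO- + H+
Ka = 10^(−1.28) = 5.25 × 10^-2
From the ICE table, Ka = x²/(1.3 − x) = 5.25 × 10^-2.
x is not negligible relative to C₀; solve x² + 0.0525·x − 0.0683 = 0.
x = (−Ka + √(Ka² + 4·Ka·C₀))/2 = 2.36 × 10^-1 M
pH = −log[H+] = −log(2.36 × 10^-1) = 0.63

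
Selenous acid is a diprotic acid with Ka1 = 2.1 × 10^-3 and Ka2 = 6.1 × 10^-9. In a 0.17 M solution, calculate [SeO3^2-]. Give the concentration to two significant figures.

First ionization gives [H+] ≈ [HSeO3-] = 1.79 × 10^-2 M.
Second step: Ka2 = [H+][SeO3^2-]/[HSeO3-] ≈ [SeO3^2-] (since [H+] ≈ [HSeO3-]).
So [SeO3^2-] ≈ Ka2.

6.1 × 10^-9 M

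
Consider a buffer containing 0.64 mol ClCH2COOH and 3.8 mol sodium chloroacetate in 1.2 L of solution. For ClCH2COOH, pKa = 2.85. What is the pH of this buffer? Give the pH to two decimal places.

Henderson–Hasselbalch: pH = pKa + log([ClCH2COO-]/[ClCH2COOH]) = 2.85 + log(3.8/0.64)
pH = 2.85 + (+0.774) = 3.62

pH = 3.62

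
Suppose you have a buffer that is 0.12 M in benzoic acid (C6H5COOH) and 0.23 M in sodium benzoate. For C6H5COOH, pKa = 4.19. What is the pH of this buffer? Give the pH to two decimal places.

Using pH = pKa + log([base]/[acid]) with [base]/[acid] = 0.23/0.12:
pH = 4.19 + (+0.283) = 4.47

pH = 4.47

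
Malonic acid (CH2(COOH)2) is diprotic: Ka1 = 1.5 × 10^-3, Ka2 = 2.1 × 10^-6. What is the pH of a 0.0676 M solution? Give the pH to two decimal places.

pH = 2.03

Ka1 ≫ Ka2, so treat the first dissociation as the only significant source of H+.
Ka1 = x²/(0.0676 − x) = 1.5 × 10^-3
Solving the quadratic: x = (−Ka1 + √(Ka1² + 4·Ka1·C₀))/2 = 9.35 × 10^-3 M
pH = −log(9.35 × 10^-3) = 2.03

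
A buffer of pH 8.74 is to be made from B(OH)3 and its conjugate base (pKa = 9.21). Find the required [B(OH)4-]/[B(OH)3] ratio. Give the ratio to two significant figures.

ratio = 0.34

pH = pKa + log(r) ⇒ log(r) = 8.74 − 9.21 = -0.47
r = [B(OH)4-]/[B(OH)3] = 10^(-0.47) = 0.339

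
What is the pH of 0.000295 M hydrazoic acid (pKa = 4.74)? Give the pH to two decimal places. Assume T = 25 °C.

HN3 ⇌ N3- + H+
Ka = 10^(−4.74) = 1.82 × 10^-5
From the ICE table, Ka = [H+]²/(0.000295 − [H+]) = 1.82 × 10^-5.
Here C₀/Ka ≈ 16.2, so the small-[H+] approximation fails. Use the quadratic:
[H+] = [−1.82e-05 + √(1.82e-05² + 2.15e-08)]/2 = 6.47 × 10^-5 M
pH = −log[H+] = −log(6.47 × 10^-5) = 4.19

pH = 4.19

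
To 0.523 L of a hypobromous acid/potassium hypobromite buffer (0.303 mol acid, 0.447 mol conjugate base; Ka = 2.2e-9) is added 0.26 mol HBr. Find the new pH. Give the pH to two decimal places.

pH = 8.18

Added H+ converts OBr- to HOBr: HOBr → 0.563 mol, OBr- → 0.187 mol.
pKa = −log(2.2 × 10^-9) = 8.658
Henderson–Hasselbalch with mole ratio 0.187/0.563: pH = 8.658 + (-0.479)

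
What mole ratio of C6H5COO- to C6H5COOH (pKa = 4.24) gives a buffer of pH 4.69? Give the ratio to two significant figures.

pH = pKa + log(r) ⇒ log(r) = 4.69 − 4.24 = +0.45
r = [C6H5COO-]/[C6H5COOH] = 10^(+0.45) = 2.82

ratio = 2.8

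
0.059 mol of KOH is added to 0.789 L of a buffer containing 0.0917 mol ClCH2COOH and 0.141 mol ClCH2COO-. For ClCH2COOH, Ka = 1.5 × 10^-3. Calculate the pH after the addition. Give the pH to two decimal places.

OH- converts ClCH2COOH to ClCH2COO-: ClCH2COOH → 0.0327 mol, ClCH2COO- → 0.2 mol.
pKa = −log(1.5 × 10^-3) = 2.824
pH = pKa + log(n_ClCH2COO-/n_ClCH2COOH) = 2.824 + log(0.2/0.0327) = 2.824 + (+0.786)

pH = 3.61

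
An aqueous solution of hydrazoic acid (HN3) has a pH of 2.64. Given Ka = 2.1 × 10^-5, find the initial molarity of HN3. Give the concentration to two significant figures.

C₀ = 2.5 × 10^-1 M

[H+] = 10^(-2.64) = 2.29 × 10^-3 M = x
Ka = x²/(C₀ − x) ⇒ C₀ = x + x²/Ka
C₀ = 2.29 × 10^-3 + (2.29 × 10^-3)²/(2.1 × 10^-5) = 2.52 × 10^-1 M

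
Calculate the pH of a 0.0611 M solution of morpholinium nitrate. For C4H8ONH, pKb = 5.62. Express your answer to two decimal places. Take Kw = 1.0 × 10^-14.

pH = 4.80

C4H8ONH2+ is the conjugate acid of the weak base C4H8ONH.
Kb = 10^(−5.62) = 2.40 × 10^-6
Ka = Kw/Kb = 1.0×10^-14 / 2.40 × 10^-6 = 4.17 × 10^-9
Ka = [H+]²/(0.0611 − [H+]) = 4.17 × 10^-9
Since Ka ≪ C₀, [H+] ≈ √(Ka·C₀) = 1.60 × 10^-5 M.
([H+]/C₀ = 0.026% < 5%, so the approximation holds.)
pH = −log[H+] = −log(1.60 × 10^-5) = 4.80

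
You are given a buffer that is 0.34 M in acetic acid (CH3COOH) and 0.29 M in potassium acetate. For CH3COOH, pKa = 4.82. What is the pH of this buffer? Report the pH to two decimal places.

pH = 4.75

Using pH = pKa + log([base]/[acid]) with [base]/[acid] = 0.29/0.34:
pH = 4.82 + (-0.069) = 4.75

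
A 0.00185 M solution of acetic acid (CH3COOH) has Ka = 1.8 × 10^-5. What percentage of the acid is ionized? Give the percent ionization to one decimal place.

9.4%

CH3COOH ⇌ CH3COO- + H+; let x = [H+] at equilibrium.
Solve x² + 1.8e-05x − 3.33e-08 = 0 → x = 1.74 × 10^-4 M
Fraction ionized = 1.74 × 10^-4 / 0.00185 = 0.0941 → 9.4%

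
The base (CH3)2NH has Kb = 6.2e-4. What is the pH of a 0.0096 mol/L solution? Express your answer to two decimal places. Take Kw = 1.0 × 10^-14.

pH = 11.33

(CH3)2NH + H2O ⇌ (CH3)2NH2+ + OH-
Let x = [OH-] at equilibrium. Kb = x²/(0.0096 − x).
x is not negligible relative to C₀; solve x² + 0.00062·x − 5.95e-06 = 0.
x = [−0.00062 + √(0.00062² + 2.38e-05)]/2 = 2.15 × 10^-3 M
pOH = 2.67, so pH = 14.00 − pOH = 11.33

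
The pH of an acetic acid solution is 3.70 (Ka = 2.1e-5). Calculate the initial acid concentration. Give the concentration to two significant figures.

[H+] = 10^(-3.70) = 2.00 × 10^-4 M = x
Ka = x²/(C₀ − x) ⇒ C₀ = x + x²/Ka
C₀ = 2.00 × 10^-4 + (2.00 × 10^-4)²/(2.1 × 10^-5) = 2.10 × 10^-3 M

C₀ = 2.1 × 10^-3 M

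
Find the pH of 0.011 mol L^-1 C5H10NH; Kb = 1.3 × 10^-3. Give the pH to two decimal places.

pH = 11.50

C5H10NH + H2O ⇌ C5H10NH2+ + OH-
Kb = [OH-]²/(0.011 − [OH-]) = 1.3 × 10^-3
The 5% rule fails; solving [OH-]² + Kb·[OH-] − Kb·C₀ = 0 exactly:
[OH-] = [−0.0013 + √(0.0013² + 5.72e-05)]/2 = 3.19 × 10^-3 M
pOH = −log(3.19 × 10^-3) = 2.50; pH = 14.00 − 2.50 = 11.50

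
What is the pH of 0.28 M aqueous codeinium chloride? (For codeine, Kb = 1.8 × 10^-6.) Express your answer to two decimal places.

C18H22NO3+ is the conjugate acid of the weak base C18H21NO3.
Ka = Kw/Kb = 1.0×10^-14 / 1.8 × 10^-6 = 5.56 × 10^-9
Ka = [H+]²/(0.28 − [H+]) = 5.56 × 10^-9
Neglecting [H+] in the denominator: [H+] = √(5.56 × 10^-9 × 0.28) = 3.95 × 10^-5 M
([H+]/C₀ = 0.014% < 5%, so the approximation holds.)
pH = −log[H+] = −log(3.95 × 10^-5) = 4.40

pH = 4.40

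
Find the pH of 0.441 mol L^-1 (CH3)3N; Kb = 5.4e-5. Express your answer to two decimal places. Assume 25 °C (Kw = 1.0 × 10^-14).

pH = 11.69

(CH3)3N + H2O ⇌ (CH3)3NH+ + OH-
Kb = [OH-]²/(0.441 − [OH-]) = 5.4 × 10^-5
Assume [OH-] ≪ 0.441: [OH-] ≈ √(5.4 × 10^-5 × 0.441) = 4.88 × 10^-3 M
Check: 1.1% ionized — well under 5%, approximation valid.
pOH = −log(4.88 × 10^-3) = 2.31; pH = 14.00 − 2.31 = 11.69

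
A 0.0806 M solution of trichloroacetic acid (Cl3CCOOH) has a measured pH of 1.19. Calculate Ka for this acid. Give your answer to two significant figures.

[H+] = 10^(-1.19) = 6.46 × 10^-2 M
At equilibrium [HA] = 0.0806 − 6.46 × 10^-2 = 1.60 × 10^-2 M
Ka = [H+][A-]/[HA] = (6.46 × 10^-2)² / 1.60 × 10^-2 = 2.6 × 10^-1

Ka = 2.6 × 10^-1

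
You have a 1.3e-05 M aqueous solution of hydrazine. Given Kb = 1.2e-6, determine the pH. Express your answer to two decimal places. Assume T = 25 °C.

N2H4 + H2O ⇌ N2H5+ + OH-
Kb = x²/(1.3e-05 − x) = 1.2 × 10^-6
x is not negligible relative to C₀; solve x² + 1.2e-06·x − 1.56e-11 = 0.
x = [−1.2e-06 + √(1.2e-06² + 6.24e-11)]/2 = 3.39 × 10^-6 M
pOH = 5.47, so pH = 14.00 − pOH = 8.53

pH = 8.53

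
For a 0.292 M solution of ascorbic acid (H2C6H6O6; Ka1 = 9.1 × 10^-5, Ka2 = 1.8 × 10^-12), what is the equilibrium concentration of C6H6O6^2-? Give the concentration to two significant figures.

1.8 × 10^-12 M

First ionization gives [H+] ≈ [HC6H6O6-] = 5.15 × 10^-3 M.
Second step: Ka2 = [H+][C6H6O6^2-]/[HC6H6O6-] ≈ [C6H6O6^2-] (since [H+] ≈ [HC6H6O6-]).
So [C6H6O6^2-] ≈ Ka2.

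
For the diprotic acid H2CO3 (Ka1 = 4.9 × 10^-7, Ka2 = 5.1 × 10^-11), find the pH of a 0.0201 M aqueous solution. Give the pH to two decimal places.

Ka1 ≫ Ka2, so treat the first dissociation as the only significant source of H+.
Ka1 = x²/(0.0201 − x) = 4.9 × 10^-7
x ≈ √(4.9 × 10^-7 × 0.0201) = 9.92 × 10^-5 M
pH = −log(9.92 × 10^-5) = 4.00

pH = 4.00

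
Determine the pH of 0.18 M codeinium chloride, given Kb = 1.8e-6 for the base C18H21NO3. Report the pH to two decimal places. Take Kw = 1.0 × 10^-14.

C18H22NO3+ is the conjugate acid of the weak base C18H21NO3.
Ka = Kw/Kb = 1.0×10^-14 / 1.8 × 10^-6 = 5.56 × 10^-9
Ka = [H+]²/(0.18 − [H+]) = 5.56 × 10^-9
Since Ka ≪ C₀, [H+] ≈ √(Ka·C₀) = 3.16 × 10^-5 M.
pH = −log[H+] = −log(3.16 × 10^-5) = 4.50

pH = 4.50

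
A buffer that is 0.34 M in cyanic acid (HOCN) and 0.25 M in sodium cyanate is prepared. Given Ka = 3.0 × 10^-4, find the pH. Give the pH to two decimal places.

pKa = −log(3.0 × 10^-4) = 3.523
pH = pKa + log([A⁻]/[HA]) = 3.523 + log(0.25/0.34)
pH = 3.523 + (-0.134) = 3.39

pH = 3.39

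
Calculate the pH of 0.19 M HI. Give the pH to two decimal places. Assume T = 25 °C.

pH = 0.72

HI is a strong acid and dissociates completely, so [H+] = 0.19 M.
pH = -log(0.19) = 0.72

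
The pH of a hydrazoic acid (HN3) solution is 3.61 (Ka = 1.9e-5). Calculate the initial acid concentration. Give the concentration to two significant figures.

C₀ = 3.4 × 10^-3 M

[H+] = 10^(-3.61) = 2.45 × 10^-4 M = x
Ka = x²/(C₀ − x) ⇒ C₀ = x + x²/Ka
C₀ = 2.45 × 10^-4 + (2.45 × 10^-4)²/(1.9 × 10^-5) = 3.40 × 10^-3 M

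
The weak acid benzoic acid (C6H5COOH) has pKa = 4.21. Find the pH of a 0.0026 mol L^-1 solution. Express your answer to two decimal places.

pH = 3.43

C6H5COOH ⇌ C6H5COO- + H+
Ka = 10^(−4.21) = 6.17 × 10^-5
Ka = [H+]²/(0.0026 − [H+]) = 6.17 × 10^-5
The 5% rule fails; solving [H+]² + Ka·[H+] − Ka·C₀ = 0 exactly:
[H+] = (−Ka + √(Ka² + 4·Ka·C₀))/2 = 3.71 × 10^-4 M
pH = −log(3.71 × 10^-4) = 3.43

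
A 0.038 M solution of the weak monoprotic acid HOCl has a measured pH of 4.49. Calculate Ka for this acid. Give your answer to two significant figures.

Ka = 2.8 × 10^-8

[H+] = 10^(-4.49) = 3.24 × 10^-5 M
At equilibrium [HA] = 0.038 − 3.24 × 10^-5 = 3.80 × 10^-2 M
Ka = [H+][A-]/[HA] = (3.24 × 10^-5)² / 3.80 × 10^-2 = 2.8 × 10^-8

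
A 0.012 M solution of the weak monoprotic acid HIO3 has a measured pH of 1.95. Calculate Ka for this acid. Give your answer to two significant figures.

[H+] = 10^(-1.95) = 1.12 × 10^-2 M
At equilibrium [HA] = 0.012 − 1.12 × 10^-2 = 8.00 × 10^-4 M
Ka = [H+][A-]/[HA] = (1.12 × 10^-2)² / 8.00 × 10^-4 = 1.6 × 10^-1

Ka = 1.6 × 10^-1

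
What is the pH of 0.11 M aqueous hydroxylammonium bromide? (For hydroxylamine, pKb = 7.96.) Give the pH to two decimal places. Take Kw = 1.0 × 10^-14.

NH3OH+ is the conjugate acid of the weak base NH2OH.
Kb = 10^(−7.96) = 1.10 × 10^-8
Ka = Kw/Kb = 1.0×10^-14 / 1.10 × 10^-8 = 9.09 × 10^-7
Let x = [H+] at equilibrium. Ka = x²/(0.11 − x).
Assume x ≪ 0.11: x ≈ √(9.09 × 10^-7 × 0.11) = 3.16 × 10^-4 M
(x/C₀ = 0.29% < 5%, so the approximation holds.)
pH = −log(3.16 × 10^-4) = 3.50

pH = 3.50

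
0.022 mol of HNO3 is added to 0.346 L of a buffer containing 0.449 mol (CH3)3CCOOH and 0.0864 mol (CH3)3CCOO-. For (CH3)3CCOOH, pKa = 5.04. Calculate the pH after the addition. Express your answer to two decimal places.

pH = 4.18

Added H+ converts (CH3)3CCOO- to (CH3)3CCOOH: (CH3)3CCOOH → 0.471 mol, (CH3)3CCOO- → 0.0644 mol.
pH = pKa + log([A⁻]/[HA]) = 5.04 + log(0.0644/0.471) = 5.04 -0.864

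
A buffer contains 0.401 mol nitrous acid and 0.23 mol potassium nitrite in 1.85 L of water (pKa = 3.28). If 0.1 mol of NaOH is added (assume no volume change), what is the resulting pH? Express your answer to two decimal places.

pH = 3.32

After neutralization: n(HNO2) = 0.301 mol, n(NO2-) = 0.33 mol.
pH = pKa + log([A⁻]/[HA]) = 3.28 + log(0.33/0.301) = 3.28 +0.040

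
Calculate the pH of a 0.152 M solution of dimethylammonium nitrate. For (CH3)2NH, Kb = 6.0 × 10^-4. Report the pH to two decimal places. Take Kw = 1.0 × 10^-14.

(CH3)2NH2+ is the conjugate acid of the weak base (CH3)2NH.
Ka = Kw/Kb = 1.0×10^-14 / 6.0 × 10^-4 = 1.67 × 10^-11
From the ICE table, Ka = [H+]²/(0.152 − [H+]) = 1.67 × 10^-11.
Assume [H+] ≪ 0.152: [H+] ≈ √(1.67 × 10^-11 × 0.152) = 1.59 × 10^-6 M
pH = −log(1.59 × 10^-6) = 5.80

pH = 5.80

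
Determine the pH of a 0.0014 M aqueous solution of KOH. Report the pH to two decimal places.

KOH is a strong base; [OH-] = 0.0014 M.
pOH = -log(0.0014) = 2.85
pH = 14.00 - 2.85 = 11.15

pH = 11.15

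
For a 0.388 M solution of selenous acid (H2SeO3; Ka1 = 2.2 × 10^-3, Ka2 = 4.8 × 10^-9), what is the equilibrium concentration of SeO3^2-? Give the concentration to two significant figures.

First ionization gives [H+] ≈ [HSeO3-] = 2.81 × 10^-2 M.
Second step: Ka2 = [H+][SeO3^2-]/[HSeO3-] ≈ [SeO3^2-] (since [H+] ≈ [HSeO3-]).
So [SeO3^2-] ≈ Ka2.

4.8 × 10^-9 M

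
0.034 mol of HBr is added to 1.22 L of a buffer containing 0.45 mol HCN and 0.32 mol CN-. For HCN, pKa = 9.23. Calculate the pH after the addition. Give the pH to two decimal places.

Added H+ converts CN- to HCN: HCN → 0.484 mol, CN- → 0.286 mol.
pH = pKa + log([A⁻]/[HA]) = 9.23 + log(0.286/0.484) = 9.23 -0.228

pH = 9.00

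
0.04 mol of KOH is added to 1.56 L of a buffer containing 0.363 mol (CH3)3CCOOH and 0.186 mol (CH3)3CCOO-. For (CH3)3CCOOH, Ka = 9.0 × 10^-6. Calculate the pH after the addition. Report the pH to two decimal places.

After neutralization: n((CH3)3CCOOH) = 0.323 mol, n((CH3)3CCOO-) = 0.226 mol.
pKa = −log(9.0 × 10^-6) = 5.046
pH = pKa + log(n_(CH3)3CCOO-/n_(CH3)3CCOOH) = 5.046 + log(0.226/0.323) = 5.046 + (-0.155)

pH = 4.89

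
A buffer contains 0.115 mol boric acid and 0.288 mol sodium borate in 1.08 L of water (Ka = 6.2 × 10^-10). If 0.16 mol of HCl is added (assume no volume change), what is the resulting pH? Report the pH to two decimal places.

pH = 8.88

After neutralization: n(B(OH)3) = 0.275 mol, n(B(OH)4-) = 0.128 mol.
pKa = −log(6.2 × 10^-10) = 9.208
pH = pKa + log([A⁻]/[HA]) = 9.208 + log(0.128/0.275) = 9.208 -0.332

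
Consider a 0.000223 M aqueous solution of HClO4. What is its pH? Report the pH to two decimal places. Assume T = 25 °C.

pH = 3.65

HClO4 is a strong acid and dissociates completely, so [H+] = 0.000223 M.
pH = -log(0.000223) = 3.65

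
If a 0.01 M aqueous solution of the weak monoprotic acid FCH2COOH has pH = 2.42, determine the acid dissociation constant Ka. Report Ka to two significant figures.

Ka = 2.3 × 10^-3

[H+] = 10^(-2.42) = 3.80 × 10^-3 M
At equilibrium [HA] = 0.01 − 3.80 × 10^-3 = 6.20 × 10^-3 M
Ka = [H+][A-]/[HA] = (3.80 × 10^-3)² / 6.20 × 10^-3 = 2.3 × 10^-3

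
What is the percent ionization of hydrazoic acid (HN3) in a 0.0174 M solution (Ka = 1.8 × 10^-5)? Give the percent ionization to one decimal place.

HN3 ⇌ N3- + H+; let x = [H+] at equilibrium.
x ≈ √(Ka·C₀) = √(1.8 × 10^-5 × 0.0174) = 5.60 × 10^-4 M
% ionization = x/C₀ × 100% = 5.60 × 10^-4/0.0174 × 100% = 3.2%

3.2%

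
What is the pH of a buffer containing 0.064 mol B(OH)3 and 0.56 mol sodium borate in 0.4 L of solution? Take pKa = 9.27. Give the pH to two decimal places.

pH = 10.21

pH = pKa + log([A⁻]/[HA]) = 9.27 + log(0.56/0.064)
pH = 9.27 + (+0.942) = 10.21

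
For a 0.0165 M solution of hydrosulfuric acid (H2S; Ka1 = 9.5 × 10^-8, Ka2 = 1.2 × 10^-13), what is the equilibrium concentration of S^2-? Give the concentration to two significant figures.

1.2 × 10^-13 M

First ionization gives [H+] ≈ [HS-] = 3.96 × 10^-5 M.
Second step: Ka2 = [H+][S^2-]/[HS-] ≈ [S^2-] (since [H+] ≈ [HS-]).
So [S^2-] ≈ Ka2.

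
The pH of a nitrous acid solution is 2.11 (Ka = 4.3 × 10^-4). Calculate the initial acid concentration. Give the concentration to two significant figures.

[H+] = 10^(-2.11) = 7.76 × 10^-3 M = x
Ka = x²/(C₀ − x) ⇒ C₀ = x + x²/Ka
C₀ = 7.76 × 10^-3 + (7.76 × 10^-3)²/(4.3 × 10^-4) = 1.48 × 10^-1 M

C₀ = 1.5 × 10^-1 M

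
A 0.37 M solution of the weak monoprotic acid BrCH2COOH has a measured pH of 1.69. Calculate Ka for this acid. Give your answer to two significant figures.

Ka = 1.2 × 10^-3

[H+] = 10^(-1.69) = 2.04 × 10^-2 M
At equilibrium [HA] = 0.37 − 2.04 × 10^-2 = 3.50 × 10^-1 M
Ka = [H+][A-]/[HA] = (2.04 × 10^-2)² / 3.50 × 10^-1 = 1.2 × 10^-3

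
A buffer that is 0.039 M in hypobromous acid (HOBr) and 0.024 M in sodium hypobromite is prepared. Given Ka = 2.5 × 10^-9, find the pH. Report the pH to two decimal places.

pKa = −log(2.5 × 10^-9) = 8.602
pH = pKa + log([A⁻]/[HA]) = 8.602 + log(0.024/0.039)
pH = 8.602 + (-0.211) = 8.39

pH = 8.39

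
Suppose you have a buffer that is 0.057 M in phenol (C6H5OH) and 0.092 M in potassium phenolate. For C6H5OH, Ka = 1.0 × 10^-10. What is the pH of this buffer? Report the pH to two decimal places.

pKa = −log(1.0 × 10^-10) = 10.000
Henderson–Hasselbalch: pH = pKa + log([C6H5O-]/[C6H5OH]) = 10.000 + log(0.092/0.057)
pH = 10.000 + (+0.208) = 10.21

pH = 10.21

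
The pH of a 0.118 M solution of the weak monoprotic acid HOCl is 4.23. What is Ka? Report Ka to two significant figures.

[H+] = 10^(-4.23) = 5.89 × 10^-5 M
At equilibrium [HA] = 0.118 − 5.89 × 10^-5 = 1.18 × 10^-1 M
Ka = [H+][A-]/[HA] = (5.89 × 10^-5)² / 1.18 × 10^-1 = 2.9 × 10^-8

Ka = 2.9 × 10^-8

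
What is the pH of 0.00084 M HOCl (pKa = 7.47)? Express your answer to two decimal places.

pH = 5.27

HOCl ⇌ OCl- + H+
Ka = 10^(−7.47) = 3.39 × 10^-8
Let x = [H+] at equilibrium. Ka = x²/(0.00084 − x).
Assume x ≪ 0.00084: x ≈ √(3.39 × 10^-8 × 0.00084) = 5.34 × 10^-6 M
pH = −log(5.34 × 10^-6) = 5.27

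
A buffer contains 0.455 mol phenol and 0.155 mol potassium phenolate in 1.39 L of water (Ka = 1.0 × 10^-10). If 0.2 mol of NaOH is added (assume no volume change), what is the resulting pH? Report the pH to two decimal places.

OH- converts C6H5OH to C6H5O-: C6H5OH → 0.255 mol, C6H5O- → 0.355 mol.
pKa = −log(1.0 × 10^-10) = 10.000
pH = pKa + log(n_C6H5O-/n_C6H5OH) = 10.000 + log(0.355/0.255) = 10.000 + (+0.144)

pH = 10.14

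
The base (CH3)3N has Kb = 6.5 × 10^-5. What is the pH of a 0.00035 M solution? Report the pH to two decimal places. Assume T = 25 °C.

(CH3)3N + H2O ⇌ (CH3)3NH+ + OH-
Kb = x²/(0.00035 − x) = 6.5 × 10^-5
Here C₀/Kb ≈ 5.38, so the small-x approximation fails. Use the quadratic:
x = (−Kb + √(Kb² + 4·Kb·C₀))/2 = 1.22 × 10^-4 M
pOH = −log(1.22 × 10^-4) = 3.91; pH = 14.00 − 3.91 = 10.09

pH = 10.09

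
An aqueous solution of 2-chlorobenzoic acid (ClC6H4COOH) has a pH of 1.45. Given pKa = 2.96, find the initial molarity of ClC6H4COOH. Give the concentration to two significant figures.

C₀ = 1.2 M

[H+] = 10^(-1.45) = 3.55 × 10^-2 M = x
Ka = 10^(−2.96) = 1.10 × 10^-3
Ka = x²/(C₀ − x) ⇒ C₀ = x + x²/Ka
C₀ = 3.55 × 10^-2 + (3.55 × 10^-2)²/(1.10 × 10^-3) = 1.18 M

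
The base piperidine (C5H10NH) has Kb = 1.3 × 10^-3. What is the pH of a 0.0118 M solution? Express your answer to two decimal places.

pH = 11.52

C5H10NH + H2O ⇌ C5H10NH2+ + OH-
From the ICE table, Kb = x²/(0.0118 − x) = 1.3 × 10^-3.
x is not negligible relative to C₀; solve x² + 0.0013·x − 1.53e-05 = 0.
x = (−Kb + √(Kb² + 4·Kb·C₀))/2 = 3.32 × 10^-3 M
pOH = 2.48, so pH = 14.00 − pOH = 11.52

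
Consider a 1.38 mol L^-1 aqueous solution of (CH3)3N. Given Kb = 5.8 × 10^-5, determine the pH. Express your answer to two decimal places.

pH = 11.95

(CH3)3N + H2O ⇌ (CH3)3NH+ + OH-
From the ICE table, Kb = x²/(1.38 − x) = 5.8 × 10^-5.
Neglecting x in the denominator: x = √(5.8 × 10^-5 × 1.38) = 8.95 × 10^-3 M
pOH = −log(8.95 × 10^-3) = 2.05; pH = 14.00 − 2.05 = 11.95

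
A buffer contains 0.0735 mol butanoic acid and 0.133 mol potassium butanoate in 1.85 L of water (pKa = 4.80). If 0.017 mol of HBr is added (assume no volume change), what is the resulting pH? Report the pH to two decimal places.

pH = 4.91

Added H+ converts CH3(CH2)2COO- to CH3(CH2)2COOH: CH3(CH2)2COOH → 0.0905 mol, CH3(CH2)2COO- → 0.116 mol.
pH = pKa + log([A⁻]/[HA]) = 4.80 + log(0.116/0.0905) = 4.80 +0.108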